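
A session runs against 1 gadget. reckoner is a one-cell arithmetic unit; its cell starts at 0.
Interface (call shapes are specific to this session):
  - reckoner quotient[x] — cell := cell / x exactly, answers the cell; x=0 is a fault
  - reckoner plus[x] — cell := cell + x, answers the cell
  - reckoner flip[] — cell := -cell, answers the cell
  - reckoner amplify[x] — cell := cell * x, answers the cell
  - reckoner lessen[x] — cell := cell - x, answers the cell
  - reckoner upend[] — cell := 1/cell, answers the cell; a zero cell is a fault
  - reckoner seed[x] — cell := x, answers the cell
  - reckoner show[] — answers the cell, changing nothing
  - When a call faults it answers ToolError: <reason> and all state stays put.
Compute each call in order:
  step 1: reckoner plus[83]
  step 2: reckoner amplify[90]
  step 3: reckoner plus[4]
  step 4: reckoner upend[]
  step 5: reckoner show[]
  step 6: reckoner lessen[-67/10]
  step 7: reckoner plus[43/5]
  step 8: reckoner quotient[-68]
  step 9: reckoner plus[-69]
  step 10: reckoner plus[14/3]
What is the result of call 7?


;; reckoner plus(x→83) -> 83
;; reckoner amplify(x→90) -> 7470
;; reckoner plus(x→4) -> 7474
;; reckoner upend() -> 1/7474
;; reckoner show() -> 1/7474
;; reckoner lessen(x→-67/10) -> 125192/18685
;; reckoner plus(x→43/5) -> 285883/18685
;; reckoner quotient(x→-68) -> -285883/1270580
;; reckoner plus(x→-69) -> -87955903/1270580
;; reckoner plus(x→14/3) -> -246079589/3811740

Answer: 285883/18685


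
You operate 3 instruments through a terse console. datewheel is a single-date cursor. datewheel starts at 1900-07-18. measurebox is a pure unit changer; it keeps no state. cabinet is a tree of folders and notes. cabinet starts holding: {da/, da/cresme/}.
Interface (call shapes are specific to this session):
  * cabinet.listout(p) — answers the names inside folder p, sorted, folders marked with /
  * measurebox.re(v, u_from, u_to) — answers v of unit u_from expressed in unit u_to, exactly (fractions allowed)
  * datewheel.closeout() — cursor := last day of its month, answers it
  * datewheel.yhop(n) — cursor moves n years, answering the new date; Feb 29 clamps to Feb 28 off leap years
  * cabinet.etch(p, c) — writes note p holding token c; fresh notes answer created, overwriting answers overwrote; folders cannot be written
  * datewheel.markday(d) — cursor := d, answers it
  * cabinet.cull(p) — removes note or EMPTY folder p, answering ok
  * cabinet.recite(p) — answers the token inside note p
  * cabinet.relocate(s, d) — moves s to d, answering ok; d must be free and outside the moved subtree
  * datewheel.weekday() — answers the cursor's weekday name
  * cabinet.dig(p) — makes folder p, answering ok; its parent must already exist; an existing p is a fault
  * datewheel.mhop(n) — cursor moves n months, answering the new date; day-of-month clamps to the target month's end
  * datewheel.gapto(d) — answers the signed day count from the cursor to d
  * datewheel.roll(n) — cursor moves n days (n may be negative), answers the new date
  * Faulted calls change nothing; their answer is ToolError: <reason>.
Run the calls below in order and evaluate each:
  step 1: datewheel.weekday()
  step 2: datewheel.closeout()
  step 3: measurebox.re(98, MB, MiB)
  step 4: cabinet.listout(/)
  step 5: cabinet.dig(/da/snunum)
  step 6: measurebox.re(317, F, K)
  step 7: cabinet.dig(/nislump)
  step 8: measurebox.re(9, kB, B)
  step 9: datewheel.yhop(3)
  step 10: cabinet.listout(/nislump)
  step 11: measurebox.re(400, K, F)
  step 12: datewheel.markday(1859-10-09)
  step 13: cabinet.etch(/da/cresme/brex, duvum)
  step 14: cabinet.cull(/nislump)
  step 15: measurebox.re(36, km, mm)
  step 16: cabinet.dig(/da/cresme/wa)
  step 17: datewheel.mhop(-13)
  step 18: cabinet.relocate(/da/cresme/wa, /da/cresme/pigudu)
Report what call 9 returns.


Answer: 1903-07-31

Derivation:
Act: datewheel.weekday[]
Obs: Wednesday
Act: datewheel.closeout[]
Obs: 1900-07-31
Act: measurebox.re[98; MB; MiB]
Obs: 765625/8192
Act: cabinet.listout[/]
Obs: [da/]
Act: cabinet.dig[/da/snunum]
Obs: ok
Act: measurebox.re[317; F; K]
Obs: 25889/60
Act: cabinet.dig[/nislump]
Obs: ok
Act: measurebox.re[9; kB; B]
Obs: 9000
Act: datewheel.yhop[3]
Obs: 1903-07-31
Act: cabinet.listout[/nislump]
Obs: []
Act: measurebox.re[400; K; F]
Obs: 26033/100
Act: datewheel.markday[1859-10-09]
Obs: 1859-10-09
Act: cabinet.etch[/da/cresme/brex; duvum]
Obs: created
Act: cabinet.cull[/nislump]
Obs: ok
Act: measurebox.re[36; km; mm]
Obs: 36000000
Act: cabinet.dig[/da/cresme/wa]
Obs: ok
Act: datewheel.mhop[-13]
Obs: 1858-09-09
Act: cabinet.relocate[/da/cresme/wa; /da/cresme/pigudu]
Obs: ok


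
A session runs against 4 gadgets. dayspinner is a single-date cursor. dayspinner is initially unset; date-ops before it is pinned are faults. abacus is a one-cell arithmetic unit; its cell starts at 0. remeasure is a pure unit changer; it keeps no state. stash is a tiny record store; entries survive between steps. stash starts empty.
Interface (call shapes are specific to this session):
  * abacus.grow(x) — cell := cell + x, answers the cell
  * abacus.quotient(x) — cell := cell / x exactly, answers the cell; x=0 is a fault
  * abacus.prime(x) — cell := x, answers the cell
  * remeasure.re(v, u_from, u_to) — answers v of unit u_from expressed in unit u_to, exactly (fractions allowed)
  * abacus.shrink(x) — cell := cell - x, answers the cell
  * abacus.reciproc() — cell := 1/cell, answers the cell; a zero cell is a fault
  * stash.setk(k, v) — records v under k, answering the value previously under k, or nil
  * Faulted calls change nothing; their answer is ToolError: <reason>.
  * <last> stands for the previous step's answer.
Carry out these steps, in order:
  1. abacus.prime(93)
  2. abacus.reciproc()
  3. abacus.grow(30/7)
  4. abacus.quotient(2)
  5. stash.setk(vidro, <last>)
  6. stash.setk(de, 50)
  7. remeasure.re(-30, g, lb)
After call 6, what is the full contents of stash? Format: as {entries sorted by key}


Answer: {de=50, vidro=2797/1302}

Derivation:
// abacus.prime(x: 93) -> 93
// abacus.reciproc() -> 1/93
// abacus.grow(x: 30/7) -> 2797/651
// abacus.quotient(x: 2) -> 2797/1302
// stash.setk(k: vidro, v: <last>) -> nil
// stash.setk(k: de, v: 50) -> nil
// remeasure.re(v: -30, u_from: g, u_to: lb) -> -3000000/45359237


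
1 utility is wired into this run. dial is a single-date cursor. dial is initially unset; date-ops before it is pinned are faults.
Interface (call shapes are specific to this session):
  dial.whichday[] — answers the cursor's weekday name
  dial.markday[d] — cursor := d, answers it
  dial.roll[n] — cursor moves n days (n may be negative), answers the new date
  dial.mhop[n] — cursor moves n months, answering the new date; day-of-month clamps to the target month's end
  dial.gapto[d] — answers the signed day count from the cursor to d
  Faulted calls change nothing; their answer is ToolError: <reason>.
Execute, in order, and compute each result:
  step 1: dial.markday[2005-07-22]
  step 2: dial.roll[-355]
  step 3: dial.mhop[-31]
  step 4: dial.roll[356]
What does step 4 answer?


% dial.markday(2005-07-22) => 2005-07-22
% dial.roll(-355) => 2004-08-01
% dial.mhop(-31) => 2002-01-01
% dial.roll(356) => 2002-12-23

Answer: 2002-12-23


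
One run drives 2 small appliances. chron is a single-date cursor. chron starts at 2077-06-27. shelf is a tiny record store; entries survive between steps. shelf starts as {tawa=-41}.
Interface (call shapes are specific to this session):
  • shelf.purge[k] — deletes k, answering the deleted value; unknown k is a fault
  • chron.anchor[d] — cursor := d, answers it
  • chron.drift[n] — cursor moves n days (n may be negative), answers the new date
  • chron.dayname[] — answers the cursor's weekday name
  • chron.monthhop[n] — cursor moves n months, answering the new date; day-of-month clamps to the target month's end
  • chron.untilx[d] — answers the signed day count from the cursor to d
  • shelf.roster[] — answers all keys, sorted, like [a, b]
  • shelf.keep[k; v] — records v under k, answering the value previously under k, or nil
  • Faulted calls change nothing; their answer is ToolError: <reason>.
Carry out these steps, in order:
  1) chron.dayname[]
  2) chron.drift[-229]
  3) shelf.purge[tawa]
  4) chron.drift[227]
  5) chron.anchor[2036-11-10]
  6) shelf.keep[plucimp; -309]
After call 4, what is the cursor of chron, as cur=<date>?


Answer: cur=2077-06-25

Derivation:
;; chron.dayname() : Sunday
;; chron.drift(n→-229) : 2076-11-10
;; shelf.purge(k→tawa) : -41
;; chron.drift(n→227) : 2077-06-25
;; chron.anchor(d→2036-11-10) : 2036-11-10
;; shelf.keep(k→plucimp, v→-309) : nil


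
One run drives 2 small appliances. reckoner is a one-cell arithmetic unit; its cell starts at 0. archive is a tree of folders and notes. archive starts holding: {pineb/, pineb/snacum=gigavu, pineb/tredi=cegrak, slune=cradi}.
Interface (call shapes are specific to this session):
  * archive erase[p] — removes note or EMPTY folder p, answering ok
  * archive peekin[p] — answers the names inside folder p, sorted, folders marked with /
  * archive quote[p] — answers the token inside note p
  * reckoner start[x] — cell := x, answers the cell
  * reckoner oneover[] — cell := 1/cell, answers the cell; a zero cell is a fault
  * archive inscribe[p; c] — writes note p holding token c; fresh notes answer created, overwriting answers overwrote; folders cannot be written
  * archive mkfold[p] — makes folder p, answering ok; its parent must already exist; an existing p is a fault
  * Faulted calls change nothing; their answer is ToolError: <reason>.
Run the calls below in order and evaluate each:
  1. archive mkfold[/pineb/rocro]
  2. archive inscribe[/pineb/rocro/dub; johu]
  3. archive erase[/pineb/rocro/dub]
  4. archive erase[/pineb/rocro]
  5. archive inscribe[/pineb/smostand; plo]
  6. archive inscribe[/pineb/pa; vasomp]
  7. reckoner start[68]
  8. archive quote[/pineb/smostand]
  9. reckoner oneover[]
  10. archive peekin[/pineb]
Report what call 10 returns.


I call archive mkfold passing p=/pineb/rocro, and observe ok.
I use archive inscribe passing p=/pineb/rocro/dub, c=johu, → created.
Calling archive erase passing p=/pineb/rocro/dub, and observe ok.
Next I call archive erase passing p=/pineb/rocro: ok.
I try archive inscribe passing p=/pineb/smostand, c=plo, yielding created.
I try archive inscribe passing p=/pineb/pa, c=vasomp, which returns created.
Calling reckoner start passing x=68, → 68.
I call archive quote passing p=/pineb/smostand, and see plo.
Now I run reckoner oneover: 1/68.
I invoke archive peekin passing p=/pineb, and observe [pa, smostand, snacum, tredi].

Answer: [pa, smostand, snacum, tredi]


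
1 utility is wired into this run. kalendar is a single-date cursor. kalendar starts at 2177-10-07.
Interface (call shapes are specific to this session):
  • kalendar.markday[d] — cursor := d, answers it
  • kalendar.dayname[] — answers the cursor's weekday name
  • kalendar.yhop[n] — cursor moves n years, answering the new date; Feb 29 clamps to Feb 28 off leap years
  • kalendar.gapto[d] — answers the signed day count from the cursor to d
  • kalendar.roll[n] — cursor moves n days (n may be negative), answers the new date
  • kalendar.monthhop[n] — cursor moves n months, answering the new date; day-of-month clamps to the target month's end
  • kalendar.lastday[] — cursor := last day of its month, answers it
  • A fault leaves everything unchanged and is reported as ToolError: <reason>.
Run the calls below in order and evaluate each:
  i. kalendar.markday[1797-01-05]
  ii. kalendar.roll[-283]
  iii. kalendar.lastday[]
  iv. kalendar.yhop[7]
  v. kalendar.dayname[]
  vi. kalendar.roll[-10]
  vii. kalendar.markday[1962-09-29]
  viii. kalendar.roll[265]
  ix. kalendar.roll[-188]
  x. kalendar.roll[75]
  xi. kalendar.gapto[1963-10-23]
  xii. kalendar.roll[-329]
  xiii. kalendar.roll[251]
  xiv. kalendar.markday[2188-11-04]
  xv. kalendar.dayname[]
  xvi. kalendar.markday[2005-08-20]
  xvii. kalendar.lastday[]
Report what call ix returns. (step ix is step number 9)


Answer: 1962-12-15

Derivation:
> markday d: 1797-01-05
[out] 1797-01-05
> roll n: -283
[out] 1796-03-28
> lastday
[out] 1796-03-31
> yhop n: 7
[out] 1803-03-31
> dayname
[out] Thursday
> roll n: -10
[out] 1803-03-21
> markday d: 1962-09-29
[out] 1962-09-29
> roll n: 265
[out] 1963-06-21
> roll n: -188
[out] 1962-12-15
> roll n: 75
[out] 1963-02-28
> gapto d: 1963-10-23
[out] 237
> roll n: -329
[out] 1962-04-05
> roll n: 251
[out] 1962-12-12
> markday d: 2188-11-04
[out] 2188-11-04
> dayname
[out] Tuesday
> markday d: 2005-08-20
[out] 2005-08-20
> lastday
[out] 2005-08-31


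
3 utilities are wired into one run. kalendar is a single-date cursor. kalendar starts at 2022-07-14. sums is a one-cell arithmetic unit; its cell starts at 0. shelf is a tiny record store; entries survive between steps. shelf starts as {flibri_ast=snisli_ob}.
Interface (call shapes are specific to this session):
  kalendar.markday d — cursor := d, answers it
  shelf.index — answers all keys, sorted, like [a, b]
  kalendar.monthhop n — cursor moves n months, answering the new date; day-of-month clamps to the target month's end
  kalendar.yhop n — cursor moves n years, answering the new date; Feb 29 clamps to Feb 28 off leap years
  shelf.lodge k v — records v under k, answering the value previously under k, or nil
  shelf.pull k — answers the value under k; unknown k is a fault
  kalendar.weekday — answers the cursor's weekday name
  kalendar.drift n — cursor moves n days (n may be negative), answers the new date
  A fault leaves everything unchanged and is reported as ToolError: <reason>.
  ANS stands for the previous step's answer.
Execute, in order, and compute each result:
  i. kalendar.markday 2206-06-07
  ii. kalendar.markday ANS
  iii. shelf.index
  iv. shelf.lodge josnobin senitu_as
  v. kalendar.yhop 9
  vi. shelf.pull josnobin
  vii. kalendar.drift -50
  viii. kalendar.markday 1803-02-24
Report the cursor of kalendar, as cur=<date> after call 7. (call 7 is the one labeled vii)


Answer: cur=2215-04-18

Derivation:
;; 1. markday(d: 2206-06-07) -> 2206-06-07
;; 2. markday(d: ANS) -> 2206-06-07
;; 3. index() -> [flibri_ast]
;; 4. lodge(k: josnobin, v: senitu_as) -> nil
;; 5. yhop(n: 9) -> 2215-06-07
;; 6. pull(k: josnobin) -> senitu_as
;; 7. drift(n: -50) -> 2215-04-18
;; 8. markday(d: 1803-02-24) -> 1803-02-24


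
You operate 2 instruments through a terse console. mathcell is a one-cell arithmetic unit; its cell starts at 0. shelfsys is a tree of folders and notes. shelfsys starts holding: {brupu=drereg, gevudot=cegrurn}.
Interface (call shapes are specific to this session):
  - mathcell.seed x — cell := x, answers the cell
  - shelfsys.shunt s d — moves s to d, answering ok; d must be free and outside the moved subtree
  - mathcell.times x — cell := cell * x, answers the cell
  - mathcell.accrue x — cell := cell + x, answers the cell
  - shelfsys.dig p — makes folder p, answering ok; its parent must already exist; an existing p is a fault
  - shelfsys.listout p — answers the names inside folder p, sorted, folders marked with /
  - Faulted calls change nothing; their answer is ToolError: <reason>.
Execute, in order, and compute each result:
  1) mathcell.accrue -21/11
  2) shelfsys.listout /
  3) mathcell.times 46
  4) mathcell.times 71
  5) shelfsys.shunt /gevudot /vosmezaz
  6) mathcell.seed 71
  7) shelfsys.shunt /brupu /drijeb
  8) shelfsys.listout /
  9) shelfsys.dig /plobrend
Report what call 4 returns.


;; mathcell.accrue(x='-21/11') == -21/11
;; shelfsys.listout(p='/') == [brupu, gevudot]
;; mathcell.times(x='46') == -966/11
;; mathcell.times(x='71') == -68586/11
;; shelfsys.shunt(s='/gevudot', d='/vosmezaz') == ok
;; mathcell.seed(x='71') == 71
;; shelfsys.shunt(s='/brupu', d='/drijeb') == ok
;; shelfsys.listout(p='/') == [drijeb, vosmezaz]
;; shelfsys.dig(p='/plobrend') == ok

Answer: -68586/11


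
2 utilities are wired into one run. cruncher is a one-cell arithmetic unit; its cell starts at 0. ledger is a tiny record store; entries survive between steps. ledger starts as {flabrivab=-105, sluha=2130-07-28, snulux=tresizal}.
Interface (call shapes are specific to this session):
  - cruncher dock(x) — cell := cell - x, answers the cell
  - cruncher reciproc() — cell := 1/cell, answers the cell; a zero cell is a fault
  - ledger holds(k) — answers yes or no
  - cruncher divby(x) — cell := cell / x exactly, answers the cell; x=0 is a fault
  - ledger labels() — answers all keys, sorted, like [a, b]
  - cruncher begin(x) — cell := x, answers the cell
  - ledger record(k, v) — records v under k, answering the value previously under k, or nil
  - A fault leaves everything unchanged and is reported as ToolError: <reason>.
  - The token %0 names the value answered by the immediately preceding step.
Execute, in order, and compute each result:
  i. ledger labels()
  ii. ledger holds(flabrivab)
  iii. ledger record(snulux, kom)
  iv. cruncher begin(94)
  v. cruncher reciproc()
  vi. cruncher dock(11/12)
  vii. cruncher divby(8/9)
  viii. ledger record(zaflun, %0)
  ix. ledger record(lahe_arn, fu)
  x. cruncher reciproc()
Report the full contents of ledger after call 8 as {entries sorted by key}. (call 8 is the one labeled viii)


Answer: {flabrivab=-105, sluha=2130-07-28, snulux=kom, zaflun=-1533/1504}

Derivation:
I invoke ledger labels(), and observe [flabrivab, sluha, snulux].
Next I call ledger holds with k→flabrivab, which returns yes.
I invoke ledger record with k→snulux, v→kom, — result: tresizal.
I run cruncher begin with x→94, and observe 94.
Using cruncher reciproc(), — result: 1/94.
I try cruncher dock with x→11/12, which returns -511/564.
Next I call cruncher divby with x→8/9, yielding -1533/1504.
Invoking ledger record with k→zaflun, v→%0, yielding nil.
I call ledger record with k→lahe_arn, v→fu, giving nil.
I run cruncher reciproc(), — result: -1504/1533.


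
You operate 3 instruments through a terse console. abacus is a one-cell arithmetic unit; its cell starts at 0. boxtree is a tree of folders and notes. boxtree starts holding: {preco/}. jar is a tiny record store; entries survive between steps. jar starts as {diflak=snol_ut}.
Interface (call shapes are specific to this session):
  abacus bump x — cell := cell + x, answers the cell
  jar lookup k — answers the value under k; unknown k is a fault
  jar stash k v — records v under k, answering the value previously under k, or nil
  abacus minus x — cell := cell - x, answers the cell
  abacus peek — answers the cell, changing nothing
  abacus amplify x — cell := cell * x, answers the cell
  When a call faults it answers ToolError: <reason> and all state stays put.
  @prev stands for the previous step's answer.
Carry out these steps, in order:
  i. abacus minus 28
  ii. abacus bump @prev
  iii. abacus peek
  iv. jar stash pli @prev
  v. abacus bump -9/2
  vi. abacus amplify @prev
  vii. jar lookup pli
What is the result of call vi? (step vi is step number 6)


·→ abacus minus(x=28)
·← -28
·→ abacus bump(x=@prev)
·← -56
·→ abacus peek()
·← -56
·→ jar stash(k=pli, v=@prev)
·← nil
·→ abacus bump(x=-9/2)
·← -121/2
·→ abacus amplify(x=@prev)
·← 14641/4
·→ jar lookup(k=pli)
·← -56

Answer: 14641/4


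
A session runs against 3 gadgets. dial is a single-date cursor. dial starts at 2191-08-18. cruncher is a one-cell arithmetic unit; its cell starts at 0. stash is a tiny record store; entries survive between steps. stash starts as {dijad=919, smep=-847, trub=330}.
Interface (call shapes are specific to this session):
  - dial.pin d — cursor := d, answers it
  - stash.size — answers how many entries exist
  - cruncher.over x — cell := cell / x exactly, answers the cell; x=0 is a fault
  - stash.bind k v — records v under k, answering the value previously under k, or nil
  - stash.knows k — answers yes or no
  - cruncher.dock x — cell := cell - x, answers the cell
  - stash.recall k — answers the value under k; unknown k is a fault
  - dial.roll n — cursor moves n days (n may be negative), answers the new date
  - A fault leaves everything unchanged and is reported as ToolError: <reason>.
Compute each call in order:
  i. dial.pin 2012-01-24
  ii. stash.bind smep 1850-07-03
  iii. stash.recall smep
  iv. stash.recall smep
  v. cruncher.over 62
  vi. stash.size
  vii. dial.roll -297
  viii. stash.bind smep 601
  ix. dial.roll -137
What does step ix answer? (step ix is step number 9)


Answer: 2010-11-16

Derivation:
Then pin with d=2012-01-24, which returns 2012-01-24.
I try bind with k=smep, v=1850-07-03, → -847.
Next I call recall with k=smep, and get 1850-07-03.
Now I run recall with k=smep, and get 1850-07-03.
I try over with x=62, which returns 0.
Using size(), — result: 3.
Now I run roll with n=-297, and get 2011-04-02.
Invoking bind with k=smep, v=601, → 1850-07-03.
I invoke roll with n=-137: 2010-11-16.


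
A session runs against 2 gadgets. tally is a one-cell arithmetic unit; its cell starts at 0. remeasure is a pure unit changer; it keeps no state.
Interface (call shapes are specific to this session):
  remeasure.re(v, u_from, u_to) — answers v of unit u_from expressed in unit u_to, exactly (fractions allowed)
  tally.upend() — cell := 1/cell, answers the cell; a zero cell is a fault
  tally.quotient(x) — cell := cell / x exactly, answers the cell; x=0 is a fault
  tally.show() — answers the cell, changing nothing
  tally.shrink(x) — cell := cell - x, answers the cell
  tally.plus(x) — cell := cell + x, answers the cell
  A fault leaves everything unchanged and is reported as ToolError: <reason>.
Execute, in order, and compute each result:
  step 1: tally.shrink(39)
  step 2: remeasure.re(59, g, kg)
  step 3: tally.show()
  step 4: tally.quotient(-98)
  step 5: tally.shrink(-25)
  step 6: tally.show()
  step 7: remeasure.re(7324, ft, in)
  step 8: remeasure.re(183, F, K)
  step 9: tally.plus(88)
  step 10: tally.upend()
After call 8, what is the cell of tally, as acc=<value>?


Step: tally.shrink[x=39]
Result: -39
Step: remeasure.re[v=59; u_from=g; u_to=kg]
Result: 59/1000
Step: tally.show[]
Result: -39
Step: tally.quotient[x=-98]
Result: 39/98
Step: tally.shrink[x=-25]
Result: 2489/98
Step: tally.show[]
Result: 2489/98
Step: remeasure.re[v=7324; u_from=ft; u_to=in]
Result: 87888
Step: remeasure.re[v=183; u_from=F; u_to=K]
Result: 64267/180
Step: tally.plus[x=88]
Result: 11113/98
Step: tally.upend[]
Result: 98/11113

Answer: acc=2489/98


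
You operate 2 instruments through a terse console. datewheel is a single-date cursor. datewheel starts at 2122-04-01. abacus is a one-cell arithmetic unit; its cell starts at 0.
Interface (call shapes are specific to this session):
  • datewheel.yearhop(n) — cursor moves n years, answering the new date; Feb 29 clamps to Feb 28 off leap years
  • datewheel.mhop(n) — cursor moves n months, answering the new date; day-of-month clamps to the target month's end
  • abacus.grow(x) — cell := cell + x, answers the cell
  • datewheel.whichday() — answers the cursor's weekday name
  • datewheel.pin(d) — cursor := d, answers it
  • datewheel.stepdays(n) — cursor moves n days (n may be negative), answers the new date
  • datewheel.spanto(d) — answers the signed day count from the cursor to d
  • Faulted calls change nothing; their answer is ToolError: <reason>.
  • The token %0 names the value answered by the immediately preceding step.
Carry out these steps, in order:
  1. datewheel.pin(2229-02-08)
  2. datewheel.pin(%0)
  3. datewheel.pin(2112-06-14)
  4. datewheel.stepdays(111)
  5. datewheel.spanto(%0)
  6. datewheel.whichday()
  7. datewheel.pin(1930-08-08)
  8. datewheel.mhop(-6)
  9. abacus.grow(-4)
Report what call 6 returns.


I call pin with d='2229-02-08', which returns 2229-02-08.
Using pin with d='%0', which returns 2229-02-08.
I call pin with d='2112-06-14', which returns 2112-06-14.
I run stepdays with n='111': 2112-10-03.
I call spanto with d='%0', — result: 0.
I invoke whichday, — result: Monday.
Now I run pin with d='1930-08-08', → 1930-08-08.
Next I call mhop with n='-6', giving 1930-02-08.
I run grow with x='-4', and see -4.

Answer: Monday


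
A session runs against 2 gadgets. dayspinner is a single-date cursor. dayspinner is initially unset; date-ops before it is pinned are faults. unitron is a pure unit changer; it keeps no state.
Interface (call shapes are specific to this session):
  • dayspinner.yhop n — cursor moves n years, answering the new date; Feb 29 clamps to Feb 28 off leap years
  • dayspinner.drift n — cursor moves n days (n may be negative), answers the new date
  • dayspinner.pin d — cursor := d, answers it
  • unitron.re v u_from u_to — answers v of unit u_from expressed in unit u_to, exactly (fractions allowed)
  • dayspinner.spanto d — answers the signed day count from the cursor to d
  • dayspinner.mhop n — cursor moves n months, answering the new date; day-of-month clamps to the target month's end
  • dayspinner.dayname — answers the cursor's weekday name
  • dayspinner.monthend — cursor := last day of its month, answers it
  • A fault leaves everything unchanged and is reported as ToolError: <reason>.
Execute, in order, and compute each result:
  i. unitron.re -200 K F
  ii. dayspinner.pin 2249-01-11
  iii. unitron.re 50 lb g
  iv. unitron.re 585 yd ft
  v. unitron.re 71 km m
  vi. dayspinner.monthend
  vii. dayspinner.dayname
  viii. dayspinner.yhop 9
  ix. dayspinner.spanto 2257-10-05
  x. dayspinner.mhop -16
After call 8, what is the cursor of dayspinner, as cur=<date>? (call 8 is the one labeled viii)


Answer: cur=2258-01-31

Derivation:
→ re(v='-200', u_from='K', u_to='F')
← -81967/100
→ pin(d='2249-01-11')
← 2249-01-11
→ re(v='50', u_from='lb', u_to='g')
← 45359237/2000
→ re(v='585', u_from='yd', u_to='ft')
← 1755
→ re(v='71', u_from='km', u_to='m')
← 71000
→ monthend()
← 2249-01-31
→ dayname()
← Wednesday
→ yhop(n='9')
← 2258-01-31
→ spanto(d='2257-10-05')
← -118
→ mhop(n='-16')
← 2256-09-30


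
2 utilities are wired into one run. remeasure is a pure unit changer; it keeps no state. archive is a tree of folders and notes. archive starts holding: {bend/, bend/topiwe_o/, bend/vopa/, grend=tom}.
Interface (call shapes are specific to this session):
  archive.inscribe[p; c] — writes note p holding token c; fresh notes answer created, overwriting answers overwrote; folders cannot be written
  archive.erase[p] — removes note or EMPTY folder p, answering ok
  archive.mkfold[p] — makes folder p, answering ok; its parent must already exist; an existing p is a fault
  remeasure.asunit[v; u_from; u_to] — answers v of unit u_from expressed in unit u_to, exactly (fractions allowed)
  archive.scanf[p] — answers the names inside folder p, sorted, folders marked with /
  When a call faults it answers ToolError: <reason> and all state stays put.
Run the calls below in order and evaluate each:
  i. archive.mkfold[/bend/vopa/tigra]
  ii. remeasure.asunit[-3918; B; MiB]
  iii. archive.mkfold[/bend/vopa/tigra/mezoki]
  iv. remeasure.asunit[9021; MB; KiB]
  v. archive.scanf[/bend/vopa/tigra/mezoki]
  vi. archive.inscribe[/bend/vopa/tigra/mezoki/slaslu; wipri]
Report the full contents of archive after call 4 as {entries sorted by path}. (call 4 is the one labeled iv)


Answer: {bend/, bend/topiwe_o/, bend/vopa/, bend/vopa/tigra/, bend/vopa/tigra/mezoki/, grend=tom}

Derivation:
→ archive.mkfold(p='/bend/vopa/tigra')
← ok
→ remeasure.asunit(v='-3918', u_from='B', u_to='MiB')
← -1959/524288
→ archive.mkfold(p='/bend/vopa/tigra/mezoki')
← ok
→ remeasure.asunit(v='9021', u_from='MB', u_to='KiB')
← 140953125/16
→ archive.scanf(p='/bend/vopa/tigra/mezoki')
← []
→ archive.inscribe(p='/bend/vopa/tigra/mezoki/slaslu', c='wipri')
← created


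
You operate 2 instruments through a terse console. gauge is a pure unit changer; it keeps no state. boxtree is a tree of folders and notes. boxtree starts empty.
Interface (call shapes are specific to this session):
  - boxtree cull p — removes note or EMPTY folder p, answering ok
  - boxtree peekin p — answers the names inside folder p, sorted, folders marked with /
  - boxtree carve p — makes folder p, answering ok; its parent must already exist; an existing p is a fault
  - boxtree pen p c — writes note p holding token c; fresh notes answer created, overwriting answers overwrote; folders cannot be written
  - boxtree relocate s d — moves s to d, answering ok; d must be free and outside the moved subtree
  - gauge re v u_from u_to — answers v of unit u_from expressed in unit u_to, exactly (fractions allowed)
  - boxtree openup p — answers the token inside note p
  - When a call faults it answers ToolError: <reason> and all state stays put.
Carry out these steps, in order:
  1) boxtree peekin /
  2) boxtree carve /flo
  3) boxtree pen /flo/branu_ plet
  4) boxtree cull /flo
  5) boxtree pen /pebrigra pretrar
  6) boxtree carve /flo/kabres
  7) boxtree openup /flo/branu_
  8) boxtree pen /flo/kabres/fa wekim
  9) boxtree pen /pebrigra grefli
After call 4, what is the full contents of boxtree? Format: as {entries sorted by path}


Do: boxtree peekin[p=/]
See: []
Do: boxtree carve[p=/flo]
See: ok
Do: boxtree pen[p=/flo/branu_; c=plet]
See: created
Do: boxtree cull[p=/flo]
See: ToolError: not empty
Do: boxtree pen[p=/pebrigra; c=pretrar]
See: created
Do: boxtree carve[p=/flo/kabres]
See: ok
Do: boxtree openup[p=/flo/branu_]
See: plet
Do: boxtree pen[p=/flo/kabres/fa; c=wekim]
See: created
Do: boxtree pen[p=/pebrigra; c=grefli]
See: overwrote

Answer: {flo/, flo/branu_=plet}


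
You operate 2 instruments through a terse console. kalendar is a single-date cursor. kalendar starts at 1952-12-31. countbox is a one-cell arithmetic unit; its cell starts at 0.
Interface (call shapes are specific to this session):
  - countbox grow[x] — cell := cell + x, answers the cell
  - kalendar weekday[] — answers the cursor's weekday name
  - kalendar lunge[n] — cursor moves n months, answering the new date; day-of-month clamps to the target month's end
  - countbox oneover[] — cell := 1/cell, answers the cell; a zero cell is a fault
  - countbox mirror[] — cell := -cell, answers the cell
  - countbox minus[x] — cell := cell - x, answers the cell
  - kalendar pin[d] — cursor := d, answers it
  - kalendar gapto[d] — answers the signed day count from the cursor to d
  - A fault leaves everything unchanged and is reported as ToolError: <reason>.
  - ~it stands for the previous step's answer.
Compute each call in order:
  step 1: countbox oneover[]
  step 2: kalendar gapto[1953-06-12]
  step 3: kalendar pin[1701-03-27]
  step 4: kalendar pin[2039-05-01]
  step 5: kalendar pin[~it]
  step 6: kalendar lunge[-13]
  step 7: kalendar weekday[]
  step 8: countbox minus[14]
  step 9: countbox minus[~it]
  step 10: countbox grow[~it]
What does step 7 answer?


Answer: Thursday

Derivation:
Next I call countbox oneover(), which returns ToolError: reciprocal of zero.
Invoking kalendar gapto using d: 1953-06-12, and see 163.
I call kalendar pin using d: 1701-03-27, which returns 1701-03-27.
I call kalendar pin using d: 2039-05-01, giving 2039-05-01.
I call kalendar pin using d: ~it, and get 2039-05-01.
I run kalendar lunge using n: -13: 2038-04-01.
I use kalendar weekday(): Thursday.
Invoking countbox minus using x: 14, giving -14.
Invoking countbox minus using x: ~it, and observe 0.
I call countbox grow using x: ~it, — result: 0.


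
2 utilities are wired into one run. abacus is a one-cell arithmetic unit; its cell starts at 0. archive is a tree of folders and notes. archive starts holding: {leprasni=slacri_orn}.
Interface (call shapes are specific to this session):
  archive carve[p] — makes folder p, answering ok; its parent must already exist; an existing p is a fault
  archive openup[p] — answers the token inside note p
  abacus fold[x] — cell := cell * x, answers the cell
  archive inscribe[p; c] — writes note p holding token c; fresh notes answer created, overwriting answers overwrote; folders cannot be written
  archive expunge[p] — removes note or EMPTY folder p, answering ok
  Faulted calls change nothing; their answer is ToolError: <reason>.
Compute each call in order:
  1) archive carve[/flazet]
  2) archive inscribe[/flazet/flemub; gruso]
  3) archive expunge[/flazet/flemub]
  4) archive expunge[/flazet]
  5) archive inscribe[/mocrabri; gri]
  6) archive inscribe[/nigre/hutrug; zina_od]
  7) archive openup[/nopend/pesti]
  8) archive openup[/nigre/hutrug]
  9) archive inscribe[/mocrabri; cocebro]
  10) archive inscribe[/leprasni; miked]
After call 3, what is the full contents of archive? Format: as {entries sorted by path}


I run archive carve using p='/flazet', yielding ok.
Now I run archive inscribe using p='/flazet/flemub', c='gruso': created.
Using archive expunge using p='/flazet/flemub', yielding ok.
Calling archive expunge using p='/flazet', and see ok.
I call archive inscribe using p='/mocrabri', c='gri', — result: created.
Invoking archive inscribe using p='/nigre/hutrug', c='zina_od', and get ToolError: no parent.
Using archive openup using p='/nopend/pesti', yielding ToolError: not found.
I invoke archive openup using p='/nigre/hutrug', and get ToolError: not found.
I try archive inscribe using p='/mocrabri', c='cocebro': overwrote.
I try archive inscribe using p='/leprasni', c='miked', and get overwrote.

Answer: {flazet/, leprasni=slacri_orn}


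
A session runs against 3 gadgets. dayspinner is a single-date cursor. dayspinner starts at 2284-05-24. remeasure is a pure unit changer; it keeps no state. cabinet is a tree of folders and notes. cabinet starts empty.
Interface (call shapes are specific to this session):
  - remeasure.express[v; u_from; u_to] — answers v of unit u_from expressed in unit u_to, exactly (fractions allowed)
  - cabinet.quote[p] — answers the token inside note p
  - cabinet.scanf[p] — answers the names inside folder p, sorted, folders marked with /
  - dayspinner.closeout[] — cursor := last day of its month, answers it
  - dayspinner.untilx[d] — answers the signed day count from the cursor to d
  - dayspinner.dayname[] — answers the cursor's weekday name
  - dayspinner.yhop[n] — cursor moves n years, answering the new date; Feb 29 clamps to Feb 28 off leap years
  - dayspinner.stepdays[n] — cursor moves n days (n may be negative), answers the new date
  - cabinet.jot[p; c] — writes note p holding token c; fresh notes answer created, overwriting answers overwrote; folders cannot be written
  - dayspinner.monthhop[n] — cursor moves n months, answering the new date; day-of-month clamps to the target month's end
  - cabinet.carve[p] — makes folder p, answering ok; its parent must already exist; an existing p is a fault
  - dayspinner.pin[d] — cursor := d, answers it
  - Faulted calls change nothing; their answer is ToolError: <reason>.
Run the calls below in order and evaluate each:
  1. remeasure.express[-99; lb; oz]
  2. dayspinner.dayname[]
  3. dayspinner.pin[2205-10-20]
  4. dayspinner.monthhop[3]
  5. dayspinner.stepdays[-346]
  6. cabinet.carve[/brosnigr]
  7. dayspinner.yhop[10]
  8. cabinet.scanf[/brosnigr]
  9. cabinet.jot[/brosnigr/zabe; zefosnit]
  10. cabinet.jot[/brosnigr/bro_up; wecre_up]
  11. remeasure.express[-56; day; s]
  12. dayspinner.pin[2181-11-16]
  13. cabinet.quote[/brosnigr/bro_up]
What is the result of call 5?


;; remeasure.express(v: -99, u_from: lb, u_to: oz) : -1584
;; dayspinner.dayname() : Saturday
;; dayspinner.pin(d: 2205-10-20) : 2205-10-20
;; dayspinner.monthhop(n: 3) : 2206-01-20
;; dayspinner.stepdays(n: -346) : 2205-02-08
;; cabinet.carve(p: /brosnigr) : ok
;; dayspinner.yhop(n: 10) : 2215-02-08
;; cabinet.scanf(p: /brosnigr) : []
;; cabinet.jot(p: /brosnigr/zabe, c: zefosnit) : created
;; cabinet.jot(p: /brosnigr/bro_up, c: wecre_up) : created
;; remeasure.express(v: -56, u_from: day, u_to: s) : -4838400
;; dayspinner.pin(d: 2181-11-16) : 2181-11-16
;; cabinet.quote(p: /brosnigr/bro_up) : wecre_up

Answer: 2205-02-08


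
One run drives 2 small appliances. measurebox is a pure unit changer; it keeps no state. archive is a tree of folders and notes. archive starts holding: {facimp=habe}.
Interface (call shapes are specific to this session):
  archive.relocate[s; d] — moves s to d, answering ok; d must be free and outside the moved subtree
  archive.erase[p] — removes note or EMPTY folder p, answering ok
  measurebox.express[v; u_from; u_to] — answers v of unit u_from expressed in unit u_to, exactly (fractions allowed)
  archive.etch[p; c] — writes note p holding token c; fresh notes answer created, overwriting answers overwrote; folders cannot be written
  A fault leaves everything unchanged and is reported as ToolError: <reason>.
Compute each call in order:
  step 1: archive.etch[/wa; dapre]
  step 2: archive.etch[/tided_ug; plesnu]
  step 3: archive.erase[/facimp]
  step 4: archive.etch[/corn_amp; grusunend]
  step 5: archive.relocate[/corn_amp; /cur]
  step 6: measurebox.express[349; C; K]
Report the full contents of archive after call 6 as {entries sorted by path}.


% etch(p: /wa, c: dapre) => created
% etch(p: /tided_ug, c: plesnu) => created
% erase(p: /facimp) => ok
% etch(p: /corn_amp, c: grusunend) => created
% relocate(s: /corn_amp, d: /cur) => ok
% express(v: 349, u_from: C, u_to: K) => 12443/20

Answer: {cur=grusunend, tided_ug=plesnu, wa=dapre}


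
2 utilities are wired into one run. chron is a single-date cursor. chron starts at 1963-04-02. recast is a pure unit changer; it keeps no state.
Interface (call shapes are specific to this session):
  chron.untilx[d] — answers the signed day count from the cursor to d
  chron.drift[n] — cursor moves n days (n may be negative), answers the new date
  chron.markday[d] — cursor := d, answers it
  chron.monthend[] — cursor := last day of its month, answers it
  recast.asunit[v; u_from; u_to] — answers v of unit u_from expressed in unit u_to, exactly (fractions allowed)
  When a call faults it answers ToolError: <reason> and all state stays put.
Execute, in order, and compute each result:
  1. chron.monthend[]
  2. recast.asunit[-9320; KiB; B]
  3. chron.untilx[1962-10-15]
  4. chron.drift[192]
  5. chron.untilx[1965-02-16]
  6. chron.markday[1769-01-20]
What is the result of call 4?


// chron.monthend() == 1963-04-30
// recast.asunit(v→-9320, u_from→KiB, u_to→B) == -9543680
// chron.untilx(d→1962-10-15) == -197
// chron.drift(n→192) == 1963-11-08
// chron.untilx(d→1965-02-16) == 466
// chron.markday(d→1769-01-20) == 1769-01-20

Answer: 1963-11-08


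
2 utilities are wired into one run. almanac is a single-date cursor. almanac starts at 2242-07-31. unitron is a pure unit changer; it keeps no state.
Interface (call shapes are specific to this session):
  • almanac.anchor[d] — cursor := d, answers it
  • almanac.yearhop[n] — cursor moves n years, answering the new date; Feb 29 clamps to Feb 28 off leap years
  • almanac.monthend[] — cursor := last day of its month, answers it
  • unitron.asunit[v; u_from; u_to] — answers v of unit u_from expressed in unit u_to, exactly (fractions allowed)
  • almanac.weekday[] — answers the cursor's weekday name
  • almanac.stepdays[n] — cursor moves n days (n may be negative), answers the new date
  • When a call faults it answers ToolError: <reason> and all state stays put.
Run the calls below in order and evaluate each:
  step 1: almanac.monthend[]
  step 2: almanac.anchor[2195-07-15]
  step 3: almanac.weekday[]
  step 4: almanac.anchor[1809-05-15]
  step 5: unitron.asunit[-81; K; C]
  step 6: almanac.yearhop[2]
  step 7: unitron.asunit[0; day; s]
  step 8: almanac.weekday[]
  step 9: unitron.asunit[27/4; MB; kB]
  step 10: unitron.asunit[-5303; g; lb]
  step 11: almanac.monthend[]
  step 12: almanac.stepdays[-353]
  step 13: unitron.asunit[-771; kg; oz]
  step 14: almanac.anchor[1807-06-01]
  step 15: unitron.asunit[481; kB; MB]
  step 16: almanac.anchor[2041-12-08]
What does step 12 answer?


;; almanac.monthend() -> 2242-07-31
;; almanac.anchor(d='2195-07-15') -> 2195-07-15
;; almanac.weekday() -> Wednesday
;; almanac.anchor(d='1809-05-15') -> 1809-05-15
;; unitron.asunit(v='-81', u_from='K', u_to='C') -> -7083/20
;; almanac.yearhop(n='2') -> 1811-05-15
;; unitron.asunit(v='0', u_from='day', u_to='s') -> 0
;; almanac.weekday() -> Wednesday
;; unitron.asunit(v='27/4', u_from='MB', u_to='kB') -> 6750
;; unitron.asunit(v='-5303', u_from='g', u_to='lb') -> -530300000/45359237
;; almanac.monthend() -> 1811-05-31
;; almanac.stepdays(n='-353') -> 1810-06-12
;; unitron.asunit(v='-771', u_from='kg', u_to='oz') -> -1233600000000/45359237
;; almanac.anchor(d='1807-06-01') -> 1807-06-01
;; unitron.asunit(v='481', u_from='kB', u_to='MB') -> 481/1000
;; almanac.anchor(d='2041-12-08') -> 2041-12-08

Answer: 1810-06-12
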